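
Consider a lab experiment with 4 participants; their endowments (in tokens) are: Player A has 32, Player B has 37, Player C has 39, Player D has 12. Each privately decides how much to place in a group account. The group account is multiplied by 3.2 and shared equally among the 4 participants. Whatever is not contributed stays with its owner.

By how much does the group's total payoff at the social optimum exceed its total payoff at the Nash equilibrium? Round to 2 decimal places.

264.00 tokens

The private return per contributed unit is 3.2/4 = 0.8000 < 1 for every player regardless of endowment, so the Nash equilibrium is zero contribution and the group total is Σ E_j = 32 + 37 + 39 + 12 = 120.
Each contributed unit returns 3.200 to the group, so the social optimum is full contribution by everyone: group total = 3.200 × 120 = 384.00.
Efficiency loss = (3.200 − 1) × 120 = 264.00.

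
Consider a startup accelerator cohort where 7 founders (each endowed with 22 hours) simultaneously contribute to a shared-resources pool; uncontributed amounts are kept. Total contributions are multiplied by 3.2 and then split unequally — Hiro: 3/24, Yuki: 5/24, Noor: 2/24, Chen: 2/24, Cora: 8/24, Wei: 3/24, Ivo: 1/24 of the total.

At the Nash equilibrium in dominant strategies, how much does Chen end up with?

Each unit j contributes comes back to j as 3.2 × (j's share), so j prefers to contribute only if that share exceeds 1/3.2 = 0.3125; otherwise keeping the unit dominates.
Only Cora (8/24) clears that bar, contributing 22; the remaining 6 contribute 0. Total contributed: 22.
Chen keeps 22 and receives 3.2 × 22 × 2/24 = 5.87 from the shared-resources pool, for a payoff of 27.87.

27.87 hours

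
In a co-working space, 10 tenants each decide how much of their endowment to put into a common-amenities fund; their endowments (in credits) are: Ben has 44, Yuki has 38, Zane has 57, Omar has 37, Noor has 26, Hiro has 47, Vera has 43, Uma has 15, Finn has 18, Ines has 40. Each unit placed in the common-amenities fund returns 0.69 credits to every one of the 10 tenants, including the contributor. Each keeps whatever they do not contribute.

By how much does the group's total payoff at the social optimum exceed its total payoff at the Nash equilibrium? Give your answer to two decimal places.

2153.50 credits

The private return per contributed unit is 0.69 < 1 for everyone, so the Nash equilibrium is zero contribution and the group total is Σ E_j = 44 + 38 + 57 + 37 + 26 + 47 + 43 + 15 + 18 + 40 = 365.
Each contributed unit returns 6.900 to the group, so the social optimum is full contribution by everyone: group total = 6.900 × 365 = 2518.50.
Efficiency loss = (6.900 − 1) × 365 = 2153.50.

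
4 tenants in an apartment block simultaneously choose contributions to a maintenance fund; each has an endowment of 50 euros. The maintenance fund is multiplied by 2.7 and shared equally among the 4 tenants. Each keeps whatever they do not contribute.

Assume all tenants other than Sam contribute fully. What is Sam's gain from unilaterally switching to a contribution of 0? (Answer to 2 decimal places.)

16.25 euros

Switching from a contribution of 50 to 0 lets Sam keep an extra 50 euros, but lowers the maintenance fund by 50, which costs Sam their own share of that drop: 2.7/4 × 50 = 33.75.
Net gain = 50 − 33.75 = 16.25. The private return per contributed unit (0.6750) is below 1, so free-riding is indeed the best response regardless of what the others do.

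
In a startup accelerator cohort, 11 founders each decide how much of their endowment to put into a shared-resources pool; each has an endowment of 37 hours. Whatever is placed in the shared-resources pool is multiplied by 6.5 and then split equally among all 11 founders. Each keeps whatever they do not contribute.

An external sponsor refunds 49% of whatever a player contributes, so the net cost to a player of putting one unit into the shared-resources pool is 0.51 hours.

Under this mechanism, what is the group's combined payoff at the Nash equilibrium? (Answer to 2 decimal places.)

2844.93 hours

Under the mechanism each unit contributed yields (6.5/11) / 0.51 = 1.1586 back to its contributor per unit of net cost, which exceeds 1, making full contribution the dominant choice for everyone.
So the Nash equilibrium is full contribution by all 11; the group earns 11 × (37 × 0.49 + 6.5 × 37) = 2844.93.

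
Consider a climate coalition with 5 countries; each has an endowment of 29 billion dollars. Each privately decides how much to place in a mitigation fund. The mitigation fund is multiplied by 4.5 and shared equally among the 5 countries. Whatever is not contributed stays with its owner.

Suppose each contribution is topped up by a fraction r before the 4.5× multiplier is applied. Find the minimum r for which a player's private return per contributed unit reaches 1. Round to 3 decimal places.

0.111

With matching at rate r, one contributed unit becomes (1 + r) in the mitigation fund and returns 4.5 × (1 + r) / 5 to the contributor.
Setting this equal to 1: 1 + r = 5/4.5 = 1.1111.
So the minimum matching rate is r = 1.1111 − 1 = 0.111.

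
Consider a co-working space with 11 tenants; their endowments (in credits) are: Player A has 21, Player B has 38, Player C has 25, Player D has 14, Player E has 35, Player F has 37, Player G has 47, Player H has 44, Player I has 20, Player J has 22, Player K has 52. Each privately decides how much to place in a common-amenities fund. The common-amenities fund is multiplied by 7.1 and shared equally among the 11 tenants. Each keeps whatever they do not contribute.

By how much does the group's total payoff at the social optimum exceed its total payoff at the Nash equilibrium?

2165.50 credits

The private return per contributed unit is 7.1/11 = 0.6455 < 1 for every player regardless of endowment, so the Nash equilibrium is zero contribution and the group total is Σ E_j = 21 + 38 + 25 + 14 + 35 + 37 + 47 + 44 + 20 + 22 + 52 = 355.
Each contributed unit returns 7.100 to the group, so the social optimum is full contribution by everyone: group total = 7.100 × 355 = 2520.50.
Efficiency loss = (7.100 − 1) × 355 = 2165.50.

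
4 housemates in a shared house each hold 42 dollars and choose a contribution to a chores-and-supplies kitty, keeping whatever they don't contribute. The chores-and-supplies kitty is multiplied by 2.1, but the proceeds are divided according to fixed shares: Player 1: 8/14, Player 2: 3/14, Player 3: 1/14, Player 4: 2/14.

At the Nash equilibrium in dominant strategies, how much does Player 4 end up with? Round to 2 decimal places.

For player j, contributing a unit is worthwhile iff 2.1 × (j's share) ≥ 1, i.e. iff j's share is at least 0.4762.
Player 1 alone (share 8/14) is above the threshold, contributing 42; the remaining 3 contribute 0. Total contributed: 42.
Player 4 keeps 42 and receives 2.1 × 42 × 2/14 = 12.60 from the chores-and-supplies kitty, for a payoff of 54.60.

54.60 dollars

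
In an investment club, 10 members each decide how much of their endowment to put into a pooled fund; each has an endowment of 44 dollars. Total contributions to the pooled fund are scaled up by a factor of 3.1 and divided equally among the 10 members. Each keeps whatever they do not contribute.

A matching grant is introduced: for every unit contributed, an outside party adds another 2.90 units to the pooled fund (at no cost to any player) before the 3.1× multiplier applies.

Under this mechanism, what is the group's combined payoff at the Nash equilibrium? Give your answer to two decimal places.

5319.60 dollars

Under the mechanism each unit contributed yields 3.1 × 3.90 / 10 = 1.2090 back to its contributor per unit of net cost, which exceeds 1, making full contribution the dominant choice for everyone.
So the Nash equilibrium is full contribution by all 10; the group earns 3.1 × 3.90 × 440 = 5319.60.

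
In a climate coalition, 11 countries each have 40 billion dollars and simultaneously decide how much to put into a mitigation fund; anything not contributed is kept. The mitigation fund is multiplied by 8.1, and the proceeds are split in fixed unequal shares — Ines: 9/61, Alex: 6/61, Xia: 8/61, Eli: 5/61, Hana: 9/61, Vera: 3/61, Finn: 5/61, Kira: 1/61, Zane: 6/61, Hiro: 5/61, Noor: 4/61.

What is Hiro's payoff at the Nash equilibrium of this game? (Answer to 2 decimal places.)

Each unit j contributes comes back to j as 8.1 × (j's share), so j prefers to contribute only if that share exceeds 1/8.1 = 0.1235; otherwise keeping the unit dominates.
Ines, Xia and Hana are above the threshold, contributing 40 each; the remaining 8 contribute 0. Total contributed: 120.
Hiro keeps 40 and receives 8.1 × 120 × 5/61 = 79.67 from the mitigation fund, for a payoff of 119.67.

119.67 billion dollars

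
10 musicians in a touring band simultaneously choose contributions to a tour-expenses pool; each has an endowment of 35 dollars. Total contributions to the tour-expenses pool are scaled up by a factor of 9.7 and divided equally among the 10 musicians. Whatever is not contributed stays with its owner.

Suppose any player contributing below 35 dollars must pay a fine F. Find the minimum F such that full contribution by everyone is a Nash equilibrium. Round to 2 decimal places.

Given the others contribute fully, the best deviation is to contribute 0 (any partial contribution still incurs the fine and gives up units whose private return 0.9700 is below 1).
Deviating from 35 to 0 saves 35 dollars but forfeits the deviator's share of the drop in the tour-expenses pool: 9.7/10 × 35 = 33.95.
So the deviation gain is 35 − 33.95 = 1.05, and the fine must be at least 1.05 dollars to wipe it out.

1.05 dollars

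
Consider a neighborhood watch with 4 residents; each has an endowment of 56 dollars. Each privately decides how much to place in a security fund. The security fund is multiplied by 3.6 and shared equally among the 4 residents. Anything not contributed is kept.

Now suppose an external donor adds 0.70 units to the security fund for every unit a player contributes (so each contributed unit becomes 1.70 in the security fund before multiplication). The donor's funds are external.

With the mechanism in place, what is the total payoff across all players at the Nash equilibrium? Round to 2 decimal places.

The effective private return per unit is now 3.6 × 1.70 / 4 = 1.5300 > 1, so every player's dominant strategy flips to full contribution.
At the Nash equilibrium everyone contributes 56. Group total payoff = 3.6 × 1.70 × 224 = 1370.88.

1370.88 dollars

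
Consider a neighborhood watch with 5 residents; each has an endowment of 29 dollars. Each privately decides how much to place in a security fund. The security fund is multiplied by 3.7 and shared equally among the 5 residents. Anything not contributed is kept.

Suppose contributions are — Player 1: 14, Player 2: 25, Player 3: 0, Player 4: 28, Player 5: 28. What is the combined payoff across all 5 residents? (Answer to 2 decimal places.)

401.50 dollars

Total contributed: 14 + 25 + 0 + 28 + 28 = 95; total kept: 5 × 29 − 95 = 50.
The security fund pays out 3.7 × 95 = 351.50 in aggregate.
Group total = 50 + 351.50 = 401.50.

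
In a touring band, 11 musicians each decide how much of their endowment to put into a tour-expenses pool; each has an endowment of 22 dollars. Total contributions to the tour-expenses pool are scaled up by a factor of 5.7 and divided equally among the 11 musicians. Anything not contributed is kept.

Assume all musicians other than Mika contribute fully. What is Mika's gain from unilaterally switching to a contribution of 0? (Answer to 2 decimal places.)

Switching from a contribution of 22 to 0 lets Mika keep an extra 22 dollars, but lowers the tour-expenses pool by 22, which costs Mika their own share of that drop: 5.7/11 × 22 = 11.40.
Net gain = 22 − 11.40 = 10.60. The private return per contributed unit (0.5182) is below 1, so free-riding is indeed the best response regardless of what the others do.

10.60 dollars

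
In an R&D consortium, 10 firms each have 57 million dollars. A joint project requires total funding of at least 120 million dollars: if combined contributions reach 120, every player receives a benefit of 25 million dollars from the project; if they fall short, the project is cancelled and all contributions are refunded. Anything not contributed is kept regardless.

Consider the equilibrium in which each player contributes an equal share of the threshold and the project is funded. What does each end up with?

Equal share of the threshold: 120/10 = 12.
At this profile no one gains by cutting their contribution: any cut drops the total below 120, the project is cancelled, contributions are refunded, and the deviator ends with 57, which is less than 57 − 12 + 25 = 70. Contributing more than 12 just wastes the excess. So contributing exactly 12 is a best response.
Each player's payoff: 57 − 12 + 25 = 70.

70 million dollars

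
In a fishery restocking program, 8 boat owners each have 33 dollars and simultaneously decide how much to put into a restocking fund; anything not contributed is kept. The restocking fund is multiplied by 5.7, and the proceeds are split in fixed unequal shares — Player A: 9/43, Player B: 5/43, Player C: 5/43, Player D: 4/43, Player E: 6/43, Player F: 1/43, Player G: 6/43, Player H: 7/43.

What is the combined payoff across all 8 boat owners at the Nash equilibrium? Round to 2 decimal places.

419.10 dollars

Player j's private return per contributed unit is 5.7 × (j's share). Contributing is weakly dominant for j when that share is at least 1/5.7 = 0.1754, and contributing 0 is dominant otherwise.
Only Player A (9/43) clears that bar, contributing 33; the remaining 7 contribute 0. Total contributed: 33.
The restocking fund pays out 5.7 × 33 = 188.10 in total (split across the unequal shares, but the aggregate is all that matters for the group sum).
The 7 free-riders keep 33 each, adding 231. Group total = 231 + 188.10 = 419.10.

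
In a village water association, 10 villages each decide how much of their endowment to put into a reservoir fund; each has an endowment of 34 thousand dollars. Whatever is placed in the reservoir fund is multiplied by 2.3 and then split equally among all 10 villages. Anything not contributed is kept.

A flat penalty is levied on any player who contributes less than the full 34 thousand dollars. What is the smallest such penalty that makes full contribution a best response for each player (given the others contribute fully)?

26.18 thousand dollars

Given the others contribute fully, the best deviation is to contribute 0 (any partial contribution still incurs the fine and gives up units whose private return 0.2300 is below 1).
Deviating from 34 to 0 saves 34 thousand dollars but forfeits the deviator's share of the drop in the reservoir fund: 2.3/10 × 34 = 7.82.
So the deviation gain is 34 − 7.82 = 26.18, and the fine must be at least 26.18 thousand dollars to wipe it out.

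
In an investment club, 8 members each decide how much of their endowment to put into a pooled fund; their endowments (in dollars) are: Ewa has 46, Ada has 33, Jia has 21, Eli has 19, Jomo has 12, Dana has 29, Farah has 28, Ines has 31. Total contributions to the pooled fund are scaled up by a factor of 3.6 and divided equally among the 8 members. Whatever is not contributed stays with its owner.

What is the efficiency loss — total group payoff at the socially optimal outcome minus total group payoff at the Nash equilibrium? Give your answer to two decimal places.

569.40 dollars

The private return per contributed unit is 3.6/8 = 0.4500 < 1 for every player regardless of endowment, so the Nash equilibrium is zero contribution and the group total is Σ E_j = 46 + 33 + 21 + 19 + 12 + 29 + 28 + 31 = 219.
Each contributed unit returns 3.600 to the group, so the social optimum is full contribution by everyone: group total = 3.600 × 219 = 788.40.
Efficiency loss = (3.600 − 1) × 219 = 569.40.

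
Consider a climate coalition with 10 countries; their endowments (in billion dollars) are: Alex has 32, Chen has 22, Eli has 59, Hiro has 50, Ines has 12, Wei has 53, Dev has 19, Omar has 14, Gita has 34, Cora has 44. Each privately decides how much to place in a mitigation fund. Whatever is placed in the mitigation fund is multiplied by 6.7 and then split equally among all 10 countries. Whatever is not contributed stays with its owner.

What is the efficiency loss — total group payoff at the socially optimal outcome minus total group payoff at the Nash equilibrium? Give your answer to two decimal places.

1932.30 billion dollars

The private return per contributed unit is 6.7/10 = 0.6700 < 1 for every player regardless of endowment, so the Nash equilibrium is zero contribution and the group total is Σ E_j = 32 + 22 + 59 + 50 + 12 + 53 + 19 + 14 + 34 + 44 = 339.
Each contributed unit returns 6.700 to the group, so the social optimum is full contribution by everyone: group total = 6.700 × 339 = 2271.30.
Efficiency loss = (6.700 − 1) × 339 = 1932.30.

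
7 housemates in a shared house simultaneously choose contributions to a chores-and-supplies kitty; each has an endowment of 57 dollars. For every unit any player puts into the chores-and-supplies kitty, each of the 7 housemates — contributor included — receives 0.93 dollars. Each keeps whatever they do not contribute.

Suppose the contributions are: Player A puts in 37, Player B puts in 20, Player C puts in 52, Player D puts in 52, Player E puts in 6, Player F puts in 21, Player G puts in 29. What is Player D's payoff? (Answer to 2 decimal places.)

Total contributed: 37 + 20 + 52 + 52 + 6 + 21 + 29 = 217.
Each receives 0.93 × 217 = 201.81 from the chores-and-supplies kitty.
Player D keeps 57 − 52 = 5, so Player D's payoff is 5 + 201.81 = 206.81.

206.81 dollars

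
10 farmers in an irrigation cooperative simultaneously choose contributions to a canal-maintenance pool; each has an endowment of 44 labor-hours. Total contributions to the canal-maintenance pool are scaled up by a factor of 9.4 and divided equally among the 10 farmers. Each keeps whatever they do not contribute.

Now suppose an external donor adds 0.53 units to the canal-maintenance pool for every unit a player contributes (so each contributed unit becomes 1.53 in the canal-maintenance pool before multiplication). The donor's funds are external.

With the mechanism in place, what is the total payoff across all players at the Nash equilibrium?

6328.08 labor-hours

Under the mechanism each unit contributed yields 9.4 × 1.53 / 10 = 1.4382 back to its contributor per unit of net cost, which exceeds 1, making full contribution the dominant choice for everyone.
So the Nash equilibrium is full contribution by all 10; the group earns 9.4 × 1.53 × 440 = 6328.08.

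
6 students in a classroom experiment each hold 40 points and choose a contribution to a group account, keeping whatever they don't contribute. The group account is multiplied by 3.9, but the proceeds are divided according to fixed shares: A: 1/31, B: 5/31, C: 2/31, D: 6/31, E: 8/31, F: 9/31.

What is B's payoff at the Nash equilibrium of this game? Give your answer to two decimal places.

Each unit j contributes comes back to j as 3.9 × (j's share), so j prefers to contribute only if that share exceeds 1/3.9 = 0.2564; otherwise keeping the unit dominates.
E and F are above the threshold, contributing 40 each; the remaining 4 contribute 0. Total contributed: 80.
B keeps 40 and receives 3.9 × 80 × 5/31 = 50.32 from the group account, for a payoff of 90.32.

90.32 points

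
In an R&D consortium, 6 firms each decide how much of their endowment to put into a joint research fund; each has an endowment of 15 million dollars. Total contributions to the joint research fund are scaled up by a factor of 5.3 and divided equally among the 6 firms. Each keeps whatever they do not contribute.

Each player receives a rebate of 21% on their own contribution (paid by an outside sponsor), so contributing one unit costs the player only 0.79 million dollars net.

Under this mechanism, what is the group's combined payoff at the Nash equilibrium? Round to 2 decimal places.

With the mechanism, a contributed unit returns (5.3/6) / 0.79 = 1.1181 per unit of net cost to the contributor — now above 1 — so contributing fully is weakly dominant for every player.
So the Nash equilibrium is full contribution by all 6; the group earns 6 × (15 × 0.21 + 5.3 × 15) = 495.90.

495.90 million dollars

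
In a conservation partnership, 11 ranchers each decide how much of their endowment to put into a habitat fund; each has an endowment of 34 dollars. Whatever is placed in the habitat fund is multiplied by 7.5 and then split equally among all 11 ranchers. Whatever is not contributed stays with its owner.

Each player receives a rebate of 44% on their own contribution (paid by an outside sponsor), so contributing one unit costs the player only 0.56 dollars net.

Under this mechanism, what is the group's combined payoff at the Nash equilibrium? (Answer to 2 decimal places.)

Under the mechanism each unit contributed yields (7.5/11) / 0.56 = 1.2175 back to its contributor per unit of net cost, which exceeds 1, making full contribution the dominant choice for everyone.
At the Nash equilibrium everyone contributes 34. Group total payoff = 11 × (34 × 0.44 + 7.5 × 34) = 2969.56.

2969.56 dollars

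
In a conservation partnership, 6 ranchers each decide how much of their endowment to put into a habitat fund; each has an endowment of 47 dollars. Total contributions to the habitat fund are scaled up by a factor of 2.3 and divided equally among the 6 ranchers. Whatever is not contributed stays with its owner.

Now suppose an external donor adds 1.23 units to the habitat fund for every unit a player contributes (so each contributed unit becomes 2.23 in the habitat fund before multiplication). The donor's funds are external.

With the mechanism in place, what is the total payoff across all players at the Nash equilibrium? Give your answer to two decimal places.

282.00 dollars

Even with the mechanism, each unit contributed returns only 2.3 × 2.23 / 6 = 0.8548 per unit of net cost, so contributing nothing is still dominant.
At the Nash equilibrium no one contributes; group total payoff = 6 × 47 = 282.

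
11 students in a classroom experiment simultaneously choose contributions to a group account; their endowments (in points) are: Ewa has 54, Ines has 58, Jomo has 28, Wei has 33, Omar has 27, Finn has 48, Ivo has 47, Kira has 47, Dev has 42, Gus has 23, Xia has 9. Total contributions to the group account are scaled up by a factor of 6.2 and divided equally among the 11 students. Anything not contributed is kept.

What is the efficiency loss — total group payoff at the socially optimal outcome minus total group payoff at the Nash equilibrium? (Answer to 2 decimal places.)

2163.20 points

The private return per contributed unit is 6.2/11 = 0.5636 < 1 for every player regardless of endowment, so the Nash equilibrium is zero contribution and the group total is Σ E_j = 54 + 58 + 28 + 33 + 27 + 48 + 47 + 47 + 42 + 23 + 9 = 416.
Each contributed unit returns 6.200 to the group, so the social optimum is full contribution by everyone: group total = 6.200 × 416 = 2579.20.
Efficiency loss = (6.200 − 1) × 416 = 2163.20.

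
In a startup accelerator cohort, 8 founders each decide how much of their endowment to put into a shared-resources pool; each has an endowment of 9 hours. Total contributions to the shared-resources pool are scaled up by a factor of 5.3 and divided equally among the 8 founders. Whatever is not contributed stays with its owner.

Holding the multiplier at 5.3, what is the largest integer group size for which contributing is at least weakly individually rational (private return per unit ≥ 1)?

Private return per unit is 5.3/(group size), which is ≥ 1 whenever the group size is ≤ 5.3.
The largest such integer is 5.

5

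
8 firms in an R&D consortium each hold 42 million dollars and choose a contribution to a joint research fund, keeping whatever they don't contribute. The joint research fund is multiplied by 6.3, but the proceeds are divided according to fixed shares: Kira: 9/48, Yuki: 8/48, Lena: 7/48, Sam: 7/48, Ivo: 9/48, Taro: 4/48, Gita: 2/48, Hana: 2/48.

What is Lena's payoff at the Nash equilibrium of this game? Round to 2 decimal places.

A player with share s gets back 6.3·s per unit contributed, so full contribution is dominant for anyone with s > 1/6.3 = 0.1587 and zero contribution is dominant for anyone below.
Kira, Yuki and Ivo are above the threshold, contributing 42 each; the remaining 5 contribute 0. Total contributed: 126.
Lena keeps 42 and receives 6.3 × 126 × 7/48 = 115.76 from the joint research fund, for a payoff of 157.76.

157.76 million dollars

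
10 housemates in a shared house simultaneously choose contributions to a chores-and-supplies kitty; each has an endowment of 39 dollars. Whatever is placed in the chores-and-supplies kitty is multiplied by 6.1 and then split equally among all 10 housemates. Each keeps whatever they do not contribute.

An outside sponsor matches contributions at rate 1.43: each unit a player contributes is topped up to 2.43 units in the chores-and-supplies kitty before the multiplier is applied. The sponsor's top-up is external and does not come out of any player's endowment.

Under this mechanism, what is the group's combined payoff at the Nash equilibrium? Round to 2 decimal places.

5780.97 dollars

The effective private return per unit is now 6.1 × 2.43 / 10 = 1.4823 > 1, so every player's dominant strategy flips to full contribution.
So the Nash equilibrium is full contribution by all 10; the group earns 6.1 × 2.43 × 390 = 5780.97.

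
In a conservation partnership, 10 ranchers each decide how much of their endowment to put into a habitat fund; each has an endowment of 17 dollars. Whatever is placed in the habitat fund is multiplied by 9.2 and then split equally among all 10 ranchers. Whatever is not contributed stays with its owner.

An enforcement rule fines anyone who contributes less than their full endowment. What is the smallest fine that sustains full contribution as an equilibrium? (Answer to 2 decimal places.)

1.36 dollars

Given the others contribute fully, the best deviation is to contribute 0 (any partial contribution still incurs the fine and gives up units whose private return 0.9200 is below 1).
Deviating from 17 to 0 saves 17 dollars but forfeits the deviator's share of the drop in the habitat fund: 9.2/10 × 17 = 15.64.
So the deviation gain is 17 − 15.64 = 1.36, and the fine must be at least 1.36 dollars to wipe it out.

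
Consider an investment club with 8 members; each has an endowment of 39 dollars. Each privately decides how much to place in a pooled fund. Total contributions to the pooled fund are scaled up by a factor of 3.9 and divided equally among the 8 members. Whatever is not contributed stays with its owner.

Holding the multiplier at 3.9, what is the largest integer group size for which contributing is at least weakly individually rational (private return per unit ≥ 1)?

3

Private return per unit is 3.9/(group size), which is ≥ 1 whenever the group size is ≤ 3.9.
The largest such integer is 3.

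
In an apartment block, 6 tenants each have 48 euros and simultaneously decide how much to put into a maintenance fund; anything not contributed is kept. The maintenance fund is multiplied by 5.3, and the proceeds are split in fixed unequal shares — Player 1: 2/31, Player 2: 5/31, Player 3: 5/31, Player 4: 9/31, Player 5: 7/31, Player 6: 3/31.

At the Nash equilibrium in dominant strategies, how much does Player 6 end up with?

Each unit j contributes comes back to j as 5.3 × (j's share), so j prefers to contribute only if that share exceeds 1/5.3 = 0.1887; otherwise keeping the unit dominates.
Player 4 and Player 5 clear that bar, contributing 48 each; the remaining 4 contribute 0. Total contributed: 96.
Player 6 keeps 48 and receives 5.3 × 96 × 3/31 = 49.24 from the maintenance fund, for a payoff of 97.24.

97.24 euros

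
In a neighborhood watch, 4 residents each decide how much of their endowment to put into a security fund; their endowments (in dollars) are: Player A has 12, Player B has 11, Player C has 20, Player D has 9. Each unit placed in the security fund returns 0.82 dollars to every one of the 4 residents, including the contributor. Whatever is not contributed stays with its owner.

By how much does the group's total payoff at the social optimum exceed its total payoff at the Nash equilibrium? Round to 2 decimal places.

118.56 dollars

The private return per contributed unit is 0.82 < 1 for everyone, so the Nash equilibrium is zero contribution and the group total is Σ E_j = 12 + 11 + 20 + 9 = 52.
Each contributed unit returns 3.280 to the group, so the social optimum is full contribution by everyone: group total = 3.280 × 52 = 170.56.
Efficiency loss = (3.280 − 1) × 52 = 118.56.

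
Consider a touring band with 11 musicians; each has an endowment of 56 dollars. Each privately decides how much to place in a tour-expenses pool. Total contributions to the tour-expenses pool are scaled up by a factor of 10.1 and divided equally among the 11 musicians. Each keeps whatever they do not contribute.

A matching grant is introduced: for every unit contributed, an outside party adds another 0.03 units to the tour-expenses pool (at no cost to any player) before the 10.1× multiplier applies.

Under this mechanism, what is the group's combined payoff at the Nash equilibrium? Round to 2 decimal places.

616.00 dollars

The effective private return is 10.1 × 1.03 / 11 = 0.9457, which is still under 1, so the mechanism doesn't change anyone's dominant strategy: zero contribution.
Everyone keeps their endowment and the group total is 11 × 56 = 616.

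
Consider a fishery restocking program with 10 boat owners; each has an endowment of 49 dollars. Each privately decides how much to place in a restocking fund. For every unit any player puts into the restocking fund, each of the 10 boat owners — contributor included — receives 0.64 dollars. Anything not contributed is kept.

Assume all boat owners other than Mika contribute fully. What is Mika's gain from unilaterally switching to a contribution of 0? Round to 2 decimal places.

17.64 dollars

Switching from a contribution of 49 to 0 lets Mika keep an extra 49 dollars, but lowers the restocking fund by 49, which costs Mika their own share of that drop: 0.64 × 49 = 31.36.
Net gain = 49 − 31.36 = 17.64. The private return per contributed unit (0.64) is below 1, so free-riding is indeed the best response regardless of what the others do.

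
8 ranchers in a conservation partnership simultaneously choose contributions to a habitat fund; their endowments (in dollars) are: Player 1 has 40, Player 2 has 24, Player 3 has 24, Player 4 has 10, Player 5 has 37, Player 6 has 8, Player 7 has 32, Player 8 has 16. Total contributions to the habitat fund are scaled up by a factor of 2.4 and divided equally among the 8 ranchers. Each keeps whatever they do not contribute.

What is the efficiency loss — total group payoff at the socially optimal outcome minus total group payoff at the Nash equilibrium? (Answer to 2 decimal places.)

The private return per contributed unit is 2.4/8 = 0.3000 < 1 for every player regardless of endowment, so the Nash equilibrium is zero contribution and the group total is Σ E_j = 40 + 24 + 24 + 10 + 37 + 8 + 32 + 16 = 191.
Each contributed unit returns 2.400 to the group, so the social optimum is full contribution by everyone: group total = 2.400 × 191 = 458.40.
Efficiency loss = (2.400 − 1) × 191 = 267.40.

267.40 dollars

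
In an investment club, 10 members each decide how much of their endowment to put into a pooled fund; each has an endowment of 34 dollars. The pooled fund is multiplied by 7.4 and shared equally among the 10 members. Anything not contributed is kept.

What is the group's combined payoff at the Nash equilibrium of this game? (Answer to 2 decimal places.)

340.00 dollars

Each contributed unit returns 7.4/10 = 0.7400 to its contributor — below 1 — so contributing 0 is dominant for every player. At the Nash equilibrium everyone keeps their 34, and the group total is 10 × 34 = 340.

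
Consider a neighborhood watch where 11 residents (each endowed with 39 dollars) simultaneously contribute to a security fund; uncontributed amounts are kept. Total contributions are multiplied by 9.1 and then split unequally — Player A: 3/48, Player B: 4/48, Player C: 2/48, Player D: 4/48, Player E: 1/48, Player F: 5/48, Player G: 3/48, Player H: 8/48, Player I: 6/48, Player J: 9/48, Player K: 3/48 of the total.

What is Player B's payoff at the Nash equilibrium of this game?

127.73 dollars

For player j, contributing a unit is worthwhile iff 9.1 × (j's share) ≥ 1, i.e. iff j's share is at least 0.1099.
Player H, Player I and Player J are above the threshold, contributing 39 each; the remaining 8 contribute 0. Total contributed: 117.
Player B keeps 39 and receives 9.1 × 117 × 4/48 = 88.73 from the security fund, for a payoff of 127.73.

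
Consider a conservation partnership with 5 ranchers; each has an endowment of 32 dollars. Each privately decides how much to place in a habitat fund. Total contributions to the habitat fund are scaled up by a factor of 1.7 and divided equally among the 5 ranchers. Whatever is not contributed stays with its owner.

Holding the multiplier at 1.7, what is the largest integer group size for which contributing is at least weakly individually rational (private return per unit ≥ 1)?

1

Private return per unit is 1.7/(group size), which is ≥ 1 whenever the group size is ≤ 1.7.
The largest such integer is 1.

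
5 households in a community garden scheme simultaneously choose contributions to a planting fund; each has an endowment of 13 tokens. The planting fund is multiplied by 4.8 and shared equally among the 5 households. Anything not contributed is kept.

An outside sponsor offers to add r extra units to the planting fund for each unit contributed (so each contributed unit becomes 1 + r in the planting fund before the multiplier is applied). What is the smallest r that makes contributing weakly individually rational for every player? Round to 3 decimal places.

0.042

With matching at rate r, one contributed unit becomes (1 + r) in the planting fund and returns 4.8 × (1 + r) / 5 to the contributor.
Setting this equal to 1: 1 + r = 5/4.8 = 1.0417.
So the minimum matching rate is r = 1.0417 − 1 = 0.042.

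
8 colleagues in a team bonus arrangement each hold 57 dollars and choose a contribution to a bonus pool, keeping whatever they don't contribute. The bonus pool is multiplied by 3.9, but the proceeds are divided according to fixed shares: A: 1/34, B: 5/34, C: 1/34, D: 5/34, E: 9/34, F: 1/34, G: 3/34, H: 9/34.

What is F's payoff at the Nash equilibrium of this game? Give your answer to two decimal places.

A player with share s gets back 3.9·s per unit contributed, so full contribution is dominant for anyone with s > 1/3.9 = 0.2564 and zero contribution is dominant for anyone below.
E and H clear that bar, contributing 57 each; the remaining 6 contribute 0. Total contributed: 114.
F keeps 57 and receives 3.9 × 114 × 1/34 = 13.08 from the bonus pool, for a payoff of 70.08.

70.08 dollars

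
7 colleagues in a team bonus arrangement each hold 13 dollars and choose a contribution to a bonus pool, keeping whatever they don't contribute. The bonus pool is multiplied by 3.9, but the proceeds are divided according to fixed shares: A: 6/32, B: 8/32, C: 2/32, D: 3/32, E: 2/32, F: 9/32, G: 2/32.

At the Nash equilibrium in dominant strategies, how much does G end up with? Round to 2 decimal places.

16.17 dollars

Each unit j contributes comes back to j as 3.9 × (j's share), so j prefers to contribute only if that share exceeds 1/3.9 = 0.2564; otherwise keeping the unit dominates.
The only share above 0.2564 is F's 9/32, contributing 13; the remaining 6 contribute 0. Total contributed: 13.
G keeps 13 and receives 3.9 × 13 × 2/32 = 3.17 from the bonus pool, for a payoff of 16.17.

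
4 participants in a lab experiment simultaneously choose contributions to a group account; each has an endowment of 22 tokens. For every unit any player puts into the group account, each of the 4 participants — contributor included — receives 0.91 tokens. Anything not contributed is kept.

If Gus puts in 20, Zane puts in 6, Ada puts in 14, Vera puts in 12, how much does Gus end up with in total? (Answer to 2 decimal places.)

49.32 tokens

Total contributed: 20 + 6 + 14 + 12 = 52.
Each receives 0.91 × 52 = 47.32 from the group account.
Gus keeps 22 − 20 = 2, so Gus's payoff is 2 + 47.32 = 49.32.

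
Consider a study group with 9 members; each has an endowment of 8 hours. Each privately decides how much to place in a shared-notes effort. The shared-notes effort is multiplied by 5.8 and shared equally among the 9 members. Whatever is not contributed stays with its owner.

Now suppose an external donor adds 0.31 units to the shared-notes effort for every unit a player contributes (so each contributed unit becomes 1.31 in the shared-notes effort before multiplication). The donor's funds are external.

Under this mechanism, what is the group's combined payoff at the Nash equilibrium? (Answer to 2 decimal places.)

With the mechanism, a contributed unit returns 5.8 × 1.31 / 9 = 0.8442 per unit of net cost — still below 1 — so contributing 0 remains dominant for every player.
At the Nash equilibrium no one contributes; group total payoff = 9 × 8 = 72.

72.00 hours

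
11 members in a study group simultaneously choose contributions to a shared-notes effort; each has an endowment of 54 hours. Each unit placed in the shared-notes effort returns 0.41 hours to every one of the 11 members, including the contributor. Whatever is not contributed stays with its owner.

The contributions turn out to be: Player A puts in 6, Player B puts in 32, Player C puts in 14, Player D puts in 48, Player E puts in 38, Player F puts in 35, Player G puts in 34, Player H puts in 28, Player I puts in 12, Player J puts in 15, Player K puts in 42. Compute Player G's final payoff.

Total contributed: 6 + 32 + 14 + 48 + 38 + 35 + 34 + 28 + 12 + 15 + 42 = 304.
Each receives 0.41 × 304 = 124.64 from the shared-notes effort.
Player G keeps 54 − 34 = 20, so Player G's payoff is 20 + 124.64 = 144.64.

144.64 hours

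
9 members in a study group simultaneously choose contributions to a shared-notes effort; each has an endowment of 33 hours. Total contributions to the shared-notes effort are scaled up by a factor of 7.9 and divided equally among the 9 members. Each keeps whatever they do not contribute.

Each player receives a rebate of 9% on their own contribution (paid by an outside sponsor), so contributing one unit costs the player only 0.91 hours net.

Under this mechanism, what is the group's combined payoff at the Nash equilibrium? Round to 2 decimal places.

Even with the mechanism, each unit contributed returns only (7.9/9) / 0.91 = 0.9646 per unit of net cost, so contributing nothing is still dominant.
At the Nash equilibrium no one contributes; group total payoff = 9 × 33 = 297.

297.00 hours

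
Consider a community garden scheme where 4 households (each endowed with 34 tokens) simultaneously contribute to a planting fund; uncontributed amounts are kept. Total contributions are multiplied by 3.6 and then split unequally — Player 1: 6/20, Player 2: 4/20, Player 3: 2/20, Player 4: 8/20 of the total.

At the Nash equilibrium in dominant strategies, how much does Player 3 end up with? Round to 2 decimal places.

58.48 tokens

Each unit j contributes comes back to j as 3.6 × (j's share), so j prefers to contribute only if that share exceeds 1/3.6 = 0.2778; otherwise keeping the unit dominates.
The shares above 0.2778 belong to Player 1 and Player 4, contributing 34 each; the remaining 2 contribute 0. Total contributed: 68.
Player 3 keeps 34 and receives 3.6 × 68 × 2/20 = 24.48 from the planting fund, for a payoff of 58.48.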